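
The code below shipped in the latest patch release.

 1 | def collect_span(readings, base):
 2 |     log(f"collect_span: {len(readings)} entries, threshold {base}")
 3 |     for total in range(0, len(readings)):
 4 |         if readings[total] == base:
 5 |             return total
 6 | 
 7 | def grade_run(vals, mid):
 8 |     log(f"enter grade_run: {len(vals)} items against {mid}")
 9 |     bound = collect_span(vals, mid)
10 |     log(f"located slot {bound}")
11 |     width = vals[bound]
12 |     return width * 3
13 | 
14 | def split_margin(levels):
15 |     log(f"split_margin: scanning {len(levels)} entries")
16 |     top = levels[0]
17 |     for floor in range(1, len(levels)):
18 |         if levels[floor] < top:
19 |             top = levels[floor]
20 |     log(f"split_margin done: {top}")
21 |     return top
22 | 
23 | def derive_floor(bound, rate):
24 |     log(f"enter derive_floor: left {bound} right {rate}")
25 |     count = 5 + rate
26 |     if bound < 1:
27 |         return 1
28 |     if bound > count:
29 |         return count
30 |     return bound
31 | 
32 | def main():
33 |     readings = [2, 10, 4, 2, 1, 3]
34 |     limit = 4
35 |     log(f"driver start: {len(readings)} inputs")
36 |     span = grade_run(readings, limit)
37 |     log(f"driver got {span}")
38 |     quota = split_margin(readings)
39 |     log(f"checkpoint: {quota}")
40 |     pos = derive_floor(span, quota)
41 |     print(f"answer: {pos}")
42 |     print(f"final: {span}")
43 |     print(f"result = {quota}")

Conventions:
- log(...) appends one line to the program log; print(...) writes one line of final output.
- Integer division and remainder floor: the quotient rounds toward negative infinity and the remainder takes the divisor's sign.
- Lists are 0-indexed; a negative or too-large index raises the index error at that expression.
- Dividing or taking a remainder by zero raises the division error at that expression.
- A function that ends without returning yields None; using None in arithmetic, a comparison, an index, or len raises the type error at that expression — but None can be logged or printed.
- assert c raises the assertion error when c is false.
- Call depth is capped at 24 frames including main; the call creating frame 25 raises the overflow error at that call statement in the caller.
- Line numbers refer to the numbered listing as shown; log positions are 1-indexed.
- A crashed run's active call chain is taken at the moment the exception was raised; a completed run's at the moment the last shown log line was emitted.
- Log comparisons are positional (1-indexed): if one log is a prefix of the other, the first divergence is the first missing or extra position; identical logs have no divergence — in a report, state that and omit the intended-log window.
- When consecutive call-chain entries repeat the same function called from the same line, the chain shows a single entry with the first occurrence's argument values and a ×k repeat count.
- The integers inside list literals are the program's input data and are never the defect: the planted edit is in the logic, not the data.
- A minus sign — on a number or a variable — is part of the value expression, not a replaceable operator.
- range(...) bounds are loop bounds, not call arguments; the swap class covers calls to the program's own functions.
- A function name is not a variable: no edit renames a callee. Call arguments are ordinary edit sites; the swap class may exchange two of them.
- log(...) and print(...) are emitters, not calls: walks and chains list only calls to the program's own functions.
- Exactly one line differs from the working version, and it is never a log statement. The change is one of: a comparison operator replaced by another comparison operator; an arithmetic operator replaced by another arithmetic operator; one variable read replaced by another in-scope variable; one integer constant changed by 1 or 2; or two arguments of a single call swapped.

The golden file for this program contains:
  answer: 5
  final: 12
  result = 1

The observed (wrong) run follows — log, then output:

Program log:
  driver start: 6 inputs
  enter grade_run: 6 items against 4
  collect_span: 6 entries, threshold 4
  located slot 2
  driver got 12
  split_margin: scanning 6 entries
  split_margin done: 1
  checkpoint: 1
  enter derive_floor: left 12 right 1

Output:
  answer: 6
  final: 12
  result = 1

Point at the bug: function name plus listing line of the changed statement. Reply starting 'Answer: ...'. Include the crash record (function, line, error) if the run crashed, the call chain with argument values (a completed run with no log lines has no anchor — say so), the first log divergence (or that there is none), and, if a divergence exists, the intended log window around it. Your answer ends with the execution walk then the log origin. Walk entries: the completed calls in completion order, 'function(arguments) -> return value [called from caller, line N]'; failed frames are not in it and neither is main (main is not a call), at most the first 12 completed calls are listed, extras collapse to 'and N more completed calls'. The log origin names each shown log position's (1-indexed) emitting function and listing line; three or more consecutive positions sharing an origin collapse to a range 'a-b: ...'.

Answer: the defect is in derive_floor at line 25.
Key observation: No log line changed; the fault shows up purely in the output.
Call chain: main -> derive_floor(12, 1) (called at line 40).
First divergence: none (the log streams are identical).
Execution walk:
  collect_span([2, 10, 4, 2, 1, 3], 4) -> 2  [called from grade_run, line 9]
  grade_run([2, 10, 4, 2, 1, 3], 4) -> 12  [called from main, line 36]
  split_margin([2, 10, 4, 2, 1, 3]) -> 1  [called from main, line 38]
  derive_floor(12, 1) -> 6  [called from main, line 40]
Log origin:
  1: emitted by main (line 35)
  2: emitted by grade_run (line 8)
  3: emitted by collect_span (line 2)
  4: emitted by grade_run (line 10)
  5: emitted by main (line 37)
  6: emitted by split_margin (line 15)
  7: emitted by split_margin (line 20)
  8: emitted by main (line 39)
  9: emitted by derive_floor (line 24)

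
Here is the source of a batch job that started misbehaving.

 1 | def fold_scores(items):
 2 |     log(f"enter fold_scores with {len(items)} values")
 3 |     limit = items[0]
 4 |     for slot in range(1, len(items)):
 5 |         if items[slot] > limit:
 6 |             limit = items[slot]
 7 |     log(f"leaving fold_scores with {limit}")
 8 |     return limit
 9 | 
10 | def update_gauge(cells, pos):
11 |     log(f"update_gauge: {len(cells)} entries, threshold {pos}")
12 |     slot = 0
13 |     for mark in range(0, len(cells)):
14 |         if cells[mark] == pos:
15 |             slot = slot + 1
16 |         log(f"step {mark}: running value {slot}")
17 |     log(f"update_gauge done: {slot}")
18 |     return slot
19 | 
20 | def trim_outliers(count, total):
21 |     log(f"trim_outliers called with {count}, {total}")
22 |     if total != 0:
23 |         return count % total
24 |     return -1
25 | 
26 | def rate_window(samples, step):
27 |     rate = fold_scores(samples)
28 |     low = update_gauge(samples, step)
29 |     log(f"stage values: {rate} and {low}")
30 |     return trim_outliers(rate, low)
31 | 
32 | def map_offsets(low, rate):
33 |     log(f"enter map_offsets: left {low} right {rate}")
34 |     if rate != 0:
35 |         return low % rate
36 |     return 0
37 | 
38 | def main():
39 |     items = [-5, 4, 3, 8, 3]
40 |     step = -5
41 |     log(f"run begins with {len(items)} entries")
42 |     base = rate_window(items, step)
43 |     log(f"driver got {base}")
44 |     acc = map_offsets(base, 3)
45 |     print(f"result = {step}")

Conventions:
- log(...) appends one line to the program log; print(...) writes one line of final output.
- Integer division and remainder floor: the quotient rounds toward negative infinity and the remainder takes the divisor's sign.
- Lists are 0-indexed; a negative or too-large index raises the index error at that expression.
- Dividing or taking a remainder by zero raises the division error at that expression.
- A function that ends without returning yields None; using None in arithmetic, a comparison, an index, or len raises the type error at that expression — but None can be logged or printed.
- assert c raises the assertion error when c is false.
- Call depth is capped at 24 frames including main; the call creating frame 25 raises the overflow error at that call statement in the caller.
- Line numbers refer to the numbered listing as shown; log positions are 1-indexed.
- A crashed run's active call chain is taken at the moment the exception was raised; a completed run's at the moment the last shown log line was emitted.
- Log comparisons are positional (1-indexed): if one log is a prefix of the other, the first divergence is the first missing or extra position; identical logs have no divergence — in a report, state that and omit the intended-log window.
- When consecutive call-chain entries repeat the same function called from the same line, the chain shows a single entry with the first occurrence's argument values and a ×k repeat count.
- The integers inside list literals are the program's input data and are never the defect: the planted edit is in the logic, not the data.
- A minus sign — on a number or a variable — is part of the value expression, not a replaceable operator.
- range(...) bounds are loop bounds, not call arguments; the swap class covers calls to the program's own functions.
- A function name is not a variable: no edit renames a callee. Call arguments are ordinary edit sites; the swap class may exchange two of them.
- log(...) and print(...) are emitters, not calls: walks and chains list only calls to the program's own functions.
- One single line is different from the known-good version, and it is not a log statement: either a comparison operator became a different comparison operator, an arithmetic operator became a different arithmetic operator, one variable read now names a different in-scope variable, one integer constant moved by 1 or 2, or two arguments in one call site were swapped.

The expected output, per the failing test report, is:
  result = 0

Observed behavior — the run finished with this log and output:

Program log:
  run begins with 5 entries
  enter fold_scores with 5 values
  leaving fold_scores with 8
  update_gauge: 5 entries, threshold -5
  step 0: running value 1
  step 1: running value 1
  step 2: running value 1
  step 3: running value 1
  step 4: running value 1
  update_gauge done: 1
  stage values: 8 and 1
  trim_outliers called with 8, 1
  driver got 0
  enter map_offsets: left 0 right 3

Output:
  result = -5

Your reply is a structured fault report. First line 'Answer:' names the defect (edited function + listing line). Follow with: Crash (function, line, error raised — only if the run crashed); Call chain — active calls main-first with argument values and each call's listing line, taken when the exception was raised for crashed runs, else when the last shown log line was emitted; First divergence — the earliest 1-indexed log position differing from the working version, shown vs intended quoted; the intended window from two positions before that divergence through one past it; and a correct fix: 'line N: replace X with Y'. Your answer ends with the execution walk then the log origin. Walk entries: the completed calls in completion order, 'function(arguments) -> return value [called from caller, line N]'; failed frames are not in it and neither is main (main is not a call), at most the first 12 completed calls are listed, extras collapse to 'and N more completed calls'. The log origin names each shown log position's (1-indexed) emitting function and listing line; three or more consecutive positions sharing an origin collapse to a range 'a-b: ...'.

Answer: the defect is in main at line 45.
Key fact: The two runs log identically and part ways only at the printed values.
Call chain: main -> map_offsets(0, 3) (called at line 44).
First divergence: none; the two logs match at every position.
Execution walk:
  fold_scores([-5, 4, 3, 8, 3]) -> 8  [called from rate_window, line 27]
  update_gauge([-5, 4, 3, 8, 3], -5) -> 1  [called from rate_window, line 28]
  trim_outliers(8, 1) -> 0  [called from rate_window, line 30]
  rate_window([-5, 4, 3, 8, 3], -5) -> 0  [called from main, line 42]
  map_offsets(0, 3) -> 0  [called from main, line 44]
Log origin:
  1: logged in main at line 41
  2: logged in fold_scores at line 2
  3: logged in fold_scores at line 7
  4: logged in update_gauge at line 11
  5-9: logged in update_gauge at line 16
  10: logged in update_gauge at line 17
  11: logged in rate_window at line 29
  12: logged in trim_outliers at line 21
  13: logged in main at line 43
  14: logged in map_offsets at line 33
A correct fix: line 45: replace `step` with `acc`.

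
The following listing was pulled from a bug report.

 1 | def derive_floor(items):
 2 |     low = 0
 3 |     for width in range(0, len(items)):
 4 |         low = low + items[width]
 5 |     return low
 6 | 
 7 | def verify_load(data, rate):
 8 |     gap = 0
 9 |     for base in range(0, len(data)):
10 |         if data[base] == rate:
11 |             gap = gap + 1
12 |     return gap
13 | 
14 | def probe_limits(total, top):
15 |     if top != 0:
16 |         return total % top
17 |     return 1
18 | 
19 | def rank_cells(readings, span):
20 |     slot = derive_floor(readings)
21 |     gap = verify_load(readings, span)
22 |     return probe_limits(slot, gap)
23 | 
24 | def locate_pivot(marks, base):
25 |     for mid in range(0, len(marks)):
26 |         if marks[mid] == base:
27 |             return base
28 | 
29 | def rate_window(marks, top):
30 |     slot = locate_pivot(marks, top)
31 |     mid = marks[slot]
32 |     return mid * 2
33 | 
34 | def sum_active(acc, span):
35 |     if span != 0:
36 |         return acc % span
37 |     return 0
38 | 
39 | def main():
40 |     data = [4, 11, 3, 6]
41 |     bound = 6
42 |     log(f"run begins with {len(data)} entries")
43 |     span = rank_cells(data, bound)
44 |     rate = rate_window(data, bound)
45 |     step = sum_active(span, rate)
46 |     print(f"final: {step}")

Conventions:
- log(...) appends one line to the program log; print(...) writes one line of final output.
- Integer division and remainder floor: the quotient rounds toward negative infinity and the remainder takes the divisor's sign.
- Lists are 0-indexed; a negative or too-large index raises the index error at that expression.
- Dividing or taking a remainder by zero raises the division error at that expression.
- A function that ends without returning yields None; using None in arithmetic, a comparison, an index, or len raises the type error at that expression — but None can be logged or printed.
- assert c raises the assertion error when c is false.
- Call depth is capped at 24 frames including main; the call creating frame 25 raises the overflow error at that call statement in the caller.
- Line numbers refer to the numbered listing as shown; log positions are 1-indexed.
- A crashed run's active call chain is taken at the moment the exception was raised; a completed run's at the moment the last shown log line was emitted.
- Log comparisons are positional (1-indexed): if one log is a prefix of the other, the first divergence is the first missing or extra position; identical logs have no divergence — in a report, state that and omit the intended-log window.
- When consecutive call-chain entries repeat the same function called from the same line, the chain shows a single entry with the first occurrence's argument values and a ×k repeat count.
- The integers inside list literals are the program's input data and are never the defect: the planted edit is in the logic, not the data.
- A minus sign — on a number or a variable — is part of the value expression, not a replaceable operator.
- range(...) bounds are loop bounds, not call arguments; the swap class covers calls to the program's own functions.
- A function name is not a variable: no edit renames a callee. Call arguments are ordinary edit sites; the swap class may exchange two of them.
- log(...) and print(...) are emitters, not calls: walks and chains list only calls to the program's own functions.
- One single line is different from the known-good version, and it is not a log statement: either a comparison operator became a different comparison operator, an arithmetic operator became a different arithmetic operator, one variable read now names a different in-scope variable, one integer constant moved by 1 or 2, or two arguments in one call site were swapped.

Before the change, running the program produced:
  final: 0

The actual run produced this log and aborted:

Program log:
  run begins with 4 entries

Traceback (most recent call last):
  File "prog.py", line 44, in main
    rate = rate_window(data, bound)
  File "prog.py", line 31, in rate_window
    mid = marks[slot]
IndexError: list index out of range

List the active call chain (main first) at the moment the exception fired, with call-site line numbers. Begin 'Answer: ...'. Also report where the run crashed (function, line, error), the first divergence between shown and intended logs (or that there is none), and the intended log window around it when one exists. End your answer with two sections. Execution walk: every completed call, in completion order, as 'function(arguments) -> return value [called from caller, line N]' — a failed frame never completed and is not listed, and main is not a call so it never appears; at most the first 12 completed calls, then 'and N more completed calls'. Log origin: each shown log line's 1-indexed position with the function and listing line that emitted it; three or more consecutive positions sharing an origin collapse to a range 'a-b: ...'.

Answer: main -> rate_window (called at line 44).
Key fact: The logs agree in full; the defect surfaces as the crash itself.
Crash: rate_window, line 31, IndexError.
First divergence: none; the two logs match at every position.
Execution walk:
  derive_floor([4, 11, 3, 6]) -> 24  [called from rank_cells, line 20]
  verify_load([4, 11, 3, 6], 6) -> 1  [called from rank_cells, line 21]
  probe_limits(24, 1) -> 0  [called from rank_cells, line 22]
  rank_cells([4, 11, 3, 6], 6) -> 0  [called from main, line 43]
  locate_pivot([4, 11, 3, 6], 6) -> 6  [called from rate_window, line 30]
Log origin:
  1: emitted by main (line 42)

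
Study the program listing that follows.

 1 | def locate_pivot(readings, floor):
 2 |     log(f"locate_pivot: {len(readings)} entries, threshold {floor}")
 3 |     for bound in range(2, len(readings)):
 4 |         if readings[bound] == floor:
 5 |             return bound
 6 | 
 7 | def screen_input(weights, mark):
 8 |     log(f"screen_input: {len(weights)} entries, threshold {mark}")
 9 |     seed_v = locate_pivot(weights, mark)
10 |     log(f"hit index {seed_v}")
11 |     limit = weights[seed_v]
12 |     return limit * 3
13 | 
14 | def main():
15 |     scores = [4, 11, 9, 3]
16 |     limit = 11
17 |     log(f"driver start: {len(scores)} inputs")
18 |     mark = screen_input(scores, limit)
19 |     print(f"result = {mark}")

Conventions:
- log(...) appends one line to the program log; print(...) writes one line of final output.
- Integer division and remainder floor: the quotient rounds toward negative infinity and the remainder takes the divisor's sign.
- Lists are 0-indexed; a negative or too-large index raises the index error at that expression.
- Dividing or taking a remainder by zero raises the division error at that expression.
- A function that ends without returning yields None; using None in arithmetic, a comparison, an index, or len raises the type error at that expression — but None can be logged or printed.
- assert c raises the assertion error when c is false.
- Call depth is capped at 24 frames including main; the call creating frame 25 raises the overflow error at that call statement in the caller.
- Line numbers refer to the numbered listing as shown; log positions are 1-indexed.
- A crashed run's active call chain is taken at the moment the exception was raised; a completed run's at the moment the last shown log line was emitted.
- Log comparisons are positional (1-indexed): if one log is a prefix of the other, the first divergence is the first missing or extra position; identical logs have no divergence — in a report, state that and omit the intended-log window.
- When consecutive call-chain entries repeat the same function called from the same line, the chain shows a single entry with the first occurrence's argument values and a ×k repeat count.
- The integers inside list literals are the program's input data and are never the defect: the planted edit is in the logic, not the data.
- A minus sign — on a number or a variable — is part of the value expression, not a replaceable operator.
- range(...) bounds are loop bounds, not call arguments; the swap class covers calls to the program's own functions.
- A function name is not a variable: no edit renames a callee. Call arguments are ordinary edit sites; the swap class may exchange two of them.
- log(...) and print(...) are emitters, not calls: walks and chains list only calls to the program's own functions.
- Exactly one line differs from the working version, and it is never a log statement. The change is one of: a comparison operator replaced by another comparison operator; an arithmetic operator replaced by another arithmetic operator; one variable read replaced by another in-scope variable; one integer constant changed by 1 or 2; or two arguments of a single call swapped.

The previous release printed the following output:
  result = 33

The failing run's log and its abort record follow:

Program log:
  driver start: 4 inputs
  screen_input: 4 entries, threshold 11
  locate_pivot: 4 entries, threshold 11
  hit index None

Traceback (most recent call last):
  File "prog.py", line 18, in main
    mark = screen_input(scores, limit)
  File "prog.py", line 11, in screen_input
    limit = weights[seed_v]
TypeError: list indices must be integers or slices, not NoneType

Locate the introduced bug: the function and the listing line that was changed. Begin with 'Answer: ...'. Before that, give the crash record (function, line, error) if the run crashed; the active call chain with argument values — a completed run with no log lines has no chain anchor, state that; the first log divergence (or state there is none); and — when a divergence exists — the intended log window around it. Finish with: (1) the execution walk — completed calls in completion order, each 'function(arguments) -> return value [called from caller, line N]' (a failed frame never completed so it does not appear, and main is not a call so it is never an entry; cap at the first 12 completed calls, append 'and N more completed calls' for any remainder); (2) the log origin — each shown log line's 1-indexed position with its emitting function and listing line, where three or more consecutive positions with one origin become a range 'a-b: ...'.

Answer: the defect is in locate_pivot at line 3.
Core observation: Log line 4 is where behavior first shows: 'hit index None' appears instead of 'hit index 1'.
Crash: screen_input, line 11, TypeError.
Call chain: main -> screen_input([4, 11, 9, 3], 11) (called at line 18).
First divergence: position 4; shown 'hit index None' vs intended 'hit index 1'.
Intended log window:
  2: screen_input: 4 entries, threshold 11
  3: locate_pivot: 4 entries, threshold 11
  4: hit index 1
Execution walk:
  locate_pivot([4, 11, 9, 3], 11) -> None  [called from screen_input, line 9]
Log line origins:
  1: logged in main at line 17
  2: logged in screen_input at line 8
  3: logged in locate_pivot at line 2
  4: logged in screen_input at line 10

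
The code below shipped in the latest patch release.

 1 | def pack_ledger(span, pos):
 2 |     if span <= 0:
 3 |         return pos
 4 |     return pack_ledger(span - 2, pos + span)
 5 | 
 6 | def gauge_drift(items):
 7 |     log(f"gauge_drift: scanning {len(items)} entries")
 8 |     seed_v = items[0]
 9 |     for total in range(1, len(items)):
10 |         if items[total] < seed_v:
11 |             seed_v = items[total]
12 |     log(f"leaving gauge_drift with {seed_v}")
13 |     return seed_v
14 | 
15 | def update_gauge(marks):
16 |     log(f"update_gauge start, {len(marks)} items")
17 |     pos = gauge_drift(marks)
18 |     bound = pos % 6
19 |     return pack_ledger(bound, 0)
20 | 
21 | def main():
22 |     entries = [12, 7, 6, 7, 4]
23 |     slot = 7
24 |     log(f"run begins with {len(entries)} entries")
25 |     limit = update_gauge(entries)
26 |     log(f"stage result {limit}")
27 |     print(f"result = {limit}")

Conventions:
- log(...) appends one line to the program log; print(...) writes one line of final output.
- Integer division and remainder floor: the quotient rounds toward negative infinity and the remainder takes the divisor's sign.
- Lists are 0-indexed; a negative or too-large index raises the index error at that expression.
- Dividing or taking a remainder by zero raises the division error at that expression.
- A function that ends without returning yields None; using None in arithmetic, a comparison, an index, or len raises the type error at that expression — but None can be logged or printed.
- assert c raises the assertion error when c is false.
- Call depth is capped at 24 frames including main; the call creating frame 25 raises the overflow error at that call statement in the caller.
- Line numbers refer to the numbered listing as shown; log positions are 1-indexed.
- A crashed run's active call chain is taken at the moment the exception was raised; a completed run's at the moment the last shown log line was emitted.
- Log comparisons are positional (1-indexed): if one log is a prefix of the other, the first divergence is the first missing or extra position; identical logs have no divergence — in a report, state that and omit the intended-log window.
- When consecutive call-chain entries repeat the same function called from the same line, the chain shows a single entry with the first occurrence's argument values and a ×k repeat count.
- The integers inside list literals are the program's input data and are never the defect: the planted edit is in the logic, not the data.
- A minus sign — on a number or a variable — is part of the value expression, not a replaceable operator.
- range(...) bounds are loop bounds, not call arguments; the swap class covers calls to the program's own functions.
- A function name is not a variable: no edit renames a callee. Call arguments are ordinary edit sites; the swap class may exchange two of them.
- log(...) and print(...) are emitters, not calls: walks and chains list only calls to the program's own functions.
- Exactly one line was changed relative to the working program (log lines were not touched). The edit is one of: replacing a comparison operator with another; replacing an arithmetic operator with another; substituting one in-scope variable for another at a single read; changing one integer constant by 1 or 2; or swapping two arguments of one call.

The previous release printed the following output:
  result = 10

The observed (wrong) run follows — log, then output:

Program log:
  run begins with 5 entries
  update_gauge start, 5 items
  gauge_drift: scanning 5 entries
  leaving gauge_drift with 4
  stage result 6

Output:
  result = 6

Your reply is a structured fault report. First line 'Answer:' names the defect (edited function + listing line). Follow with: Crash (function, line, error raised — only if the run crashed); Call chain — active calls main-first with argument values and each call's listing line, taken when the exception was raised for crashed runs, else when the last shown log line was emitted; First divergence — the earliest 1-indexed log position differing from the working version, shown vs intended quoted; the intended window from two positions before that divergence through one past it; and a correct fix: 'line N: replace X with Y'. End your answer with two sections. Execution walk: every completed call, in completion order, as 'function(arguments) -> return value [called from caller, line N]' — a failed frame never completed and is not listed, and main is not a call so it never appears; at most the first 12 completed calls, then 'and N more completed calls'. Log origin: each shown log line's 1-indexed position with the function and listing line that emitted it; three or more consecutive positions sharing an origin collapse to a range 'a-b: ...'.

Answer: the defect is in pack_ledger at line 4.
Core observation: The earliest visible damage is log position 5 — 'stage result 6' rather than the intended 'stage result 10'.
Call chain: main.
First divergence: position 5; shown 'stage result 6' vs intended 'stage result 10'.
Intended log window:
  3: gauge_drift: scanning 5 entries
  4: leaving gauge_drift with 4
  5: stage result 10
Execution walk:
  gauge_drift([12, 7, 6, 7, 4]) -> 4  [called from update_gauge, line 17]
  pack_ledger(0, 6) -> 6  [called from pack_ledger, line 4]
  pack_ledger(2, 4) -> 6  [called from pack_ledger, line 4]
  pack_ledger(4, 0) -> 6  [called from update_gauge, line 19]
  update_gauge([12, 7, 6, 7, 4]) -> 6  [called from main, line 25]
Log origin:
  1: from main, line 24
  2: from update_gauge, line 16
  3: from gauge_drift, line 7
  4: from gauge_drift, line 12
  5: from main, line 26
A correct fix: line 4: replace `2` with `1`.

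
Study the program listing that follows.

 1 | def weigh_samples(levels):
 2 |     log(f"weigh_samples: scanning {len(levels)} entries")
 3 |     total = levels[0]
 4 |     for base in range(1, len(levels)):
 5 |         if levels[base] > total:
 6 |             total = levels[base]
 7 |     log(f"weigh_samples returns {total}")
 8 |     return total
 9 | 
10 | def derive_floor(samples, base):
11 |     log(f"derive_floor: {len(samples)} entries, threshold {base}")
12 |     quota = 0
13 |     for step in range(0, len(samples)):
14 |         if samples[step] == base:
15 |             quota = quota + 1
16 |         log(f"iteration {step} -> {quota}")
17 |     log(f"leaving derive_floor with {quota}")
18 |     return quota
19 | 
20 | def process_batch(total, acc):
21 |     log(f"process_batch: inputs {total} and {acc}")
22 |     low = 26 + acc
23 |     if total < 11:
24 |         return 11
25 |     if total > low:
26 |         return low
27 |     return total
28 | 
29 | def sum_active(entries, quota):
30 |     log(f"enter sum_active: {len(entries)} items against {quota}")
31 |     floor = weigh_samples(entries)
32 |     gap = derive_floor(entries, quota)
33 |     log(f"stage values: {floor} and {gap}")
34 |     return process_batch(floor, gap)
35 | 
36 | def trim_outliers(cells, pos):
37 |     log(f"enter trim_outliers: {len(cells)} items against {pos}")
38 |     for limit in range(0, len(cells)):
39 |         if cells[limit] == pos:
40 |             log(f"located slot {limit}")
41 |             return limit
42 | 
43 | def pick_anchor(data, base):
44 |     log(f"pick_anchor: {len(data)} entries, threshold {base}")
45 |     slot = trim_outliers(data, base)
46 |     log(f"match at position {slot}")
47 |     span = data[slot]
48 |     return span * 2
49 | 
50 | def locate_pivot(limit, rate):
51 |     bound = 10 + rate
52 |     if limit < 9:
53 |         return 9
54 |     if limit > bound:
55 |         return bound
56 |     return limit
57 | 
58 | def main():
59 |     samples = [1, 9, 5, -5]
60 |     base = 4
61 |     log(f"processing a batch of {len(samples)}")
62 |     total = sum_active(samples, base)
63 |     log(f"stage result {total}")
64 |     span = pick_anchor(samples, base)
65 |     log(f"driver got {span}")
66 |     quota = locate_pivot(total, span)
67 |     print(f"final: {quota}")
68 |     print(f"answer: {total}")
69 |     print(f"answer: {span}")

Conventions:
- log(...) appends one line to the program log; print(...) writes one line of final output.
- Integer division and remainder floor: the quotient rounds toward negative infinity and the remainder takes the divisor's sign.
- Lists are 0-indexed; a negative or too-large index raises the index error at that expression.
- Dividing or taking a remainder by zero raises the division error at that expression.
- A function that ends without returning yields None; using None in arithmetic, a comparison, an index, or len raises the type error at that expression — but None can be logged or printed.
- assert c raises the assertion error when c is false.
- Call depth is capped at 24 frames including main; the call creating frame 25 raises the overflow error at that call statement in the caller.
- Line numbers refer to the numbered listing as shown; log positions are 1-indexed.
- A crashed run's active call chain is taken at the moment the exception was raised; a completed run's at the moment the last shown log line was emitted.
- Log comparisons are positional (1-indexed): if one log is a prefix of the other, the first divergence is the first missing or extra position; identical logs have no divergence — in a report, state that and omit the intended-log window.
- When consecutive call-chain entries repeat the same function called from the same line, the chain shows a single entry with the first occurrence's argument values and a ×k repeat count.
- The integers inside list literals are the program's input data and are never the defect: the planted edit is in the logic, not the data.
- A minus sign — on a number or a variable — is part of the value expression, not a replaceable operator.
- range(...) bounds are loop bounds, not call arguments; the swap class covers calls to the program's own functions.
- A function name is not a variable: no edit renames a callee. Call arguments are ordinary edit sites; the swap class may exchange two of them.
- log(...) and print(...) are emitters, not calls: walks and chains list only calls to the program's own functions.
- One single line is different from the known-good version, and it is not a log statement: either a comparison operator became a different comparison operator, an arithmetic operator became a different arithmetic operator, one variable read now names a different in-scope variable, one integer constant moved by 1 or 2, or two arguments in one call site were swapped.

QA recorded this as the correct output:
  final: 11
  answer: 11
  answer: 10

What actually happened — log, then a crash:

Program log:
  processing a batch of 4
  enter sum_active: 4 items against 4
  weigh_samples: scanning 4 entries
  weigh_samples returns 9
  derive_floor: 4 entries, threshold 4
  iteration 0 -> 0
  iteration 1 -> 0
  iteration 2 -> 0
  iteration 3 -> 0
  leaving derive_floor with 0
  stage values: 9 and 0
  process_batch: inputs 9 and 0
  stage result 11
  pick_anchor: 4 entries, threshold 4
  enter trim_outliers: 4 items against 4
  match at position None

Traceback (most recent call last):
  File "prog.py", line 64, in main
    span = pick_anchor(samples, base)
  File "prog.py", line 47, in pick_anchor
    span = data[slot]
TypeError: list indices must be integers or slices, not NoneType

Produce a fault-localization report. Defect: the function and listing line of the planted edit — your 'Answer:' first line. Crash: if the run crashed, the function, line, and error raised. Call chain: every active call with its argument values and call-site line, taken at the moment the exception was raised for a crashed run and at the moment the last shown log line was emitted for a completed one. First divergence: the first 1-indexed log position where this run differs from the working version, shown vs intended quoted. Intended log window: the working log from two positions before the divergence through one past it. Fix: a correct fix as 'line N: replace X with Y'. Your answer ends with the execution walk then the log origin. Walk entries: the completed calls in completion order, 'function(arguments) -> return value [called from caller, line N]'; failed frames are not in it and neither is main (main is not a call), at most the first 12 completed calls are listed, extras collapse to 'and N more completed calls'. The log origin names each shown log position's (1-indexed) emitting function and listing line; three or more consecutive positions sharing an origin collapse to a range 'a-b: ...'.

Answer: the defect is in main at line 60.
Key observation: The earliest visible damage is log position 2 — 'enter sum_active: 4 items against 4' rather than the intended 'enter sum_active: 4 items against 5'.
Crash: pick_anchor, line 47, TypeError.
Call chain: main -> pick_anchor([1, 9, 5, -5], 4) (called at line 64).
First divergence: position 2; shown 'enter sum_active: 4 items against 4' vs intended 'enter sum_active: 4 items against 5'.
Intended log window:
  1: processing a batch of 4
  2: enter sum_active: 4 items against 5
  3: weigh_samples: scanning 4 entries
Execution walk:
  weigh_samples([1, 9, 5, -5]) -> 9  [called from sum_active, line 31]
  derive_floor([1, 9, 5, -5], 4) -> 0  [called from sum_active, line 32]
  process_batch(9, 0) -> 11  [called from sum_active, line 34]
  sum_active([1, 9, 5, -5], 4) -> 11  [called from main, line 62]
  trim_outliers([1, 9, 5, -5], 4) -> None  [called from pick_anchor, line 45]
Log line origins:
  1 — main, line 61
  2 — sum_active, line 30
  3 — weigh_samples, line 2
  4 — weigh_samples, line 7
  5 — derive_floor, line 11
  6-9 — derive_floor, line 16
  10 — derive_floor, line 17
  11 — sum_active, line 33
  12 — process_batch, line 21
  13 — main, line 63
  14 — pick_anchor, line 44
  15 — trim_outliers, line 37
  16 — pick_anchor, line 46
A correct fix: line 60: replace `4` with `5`.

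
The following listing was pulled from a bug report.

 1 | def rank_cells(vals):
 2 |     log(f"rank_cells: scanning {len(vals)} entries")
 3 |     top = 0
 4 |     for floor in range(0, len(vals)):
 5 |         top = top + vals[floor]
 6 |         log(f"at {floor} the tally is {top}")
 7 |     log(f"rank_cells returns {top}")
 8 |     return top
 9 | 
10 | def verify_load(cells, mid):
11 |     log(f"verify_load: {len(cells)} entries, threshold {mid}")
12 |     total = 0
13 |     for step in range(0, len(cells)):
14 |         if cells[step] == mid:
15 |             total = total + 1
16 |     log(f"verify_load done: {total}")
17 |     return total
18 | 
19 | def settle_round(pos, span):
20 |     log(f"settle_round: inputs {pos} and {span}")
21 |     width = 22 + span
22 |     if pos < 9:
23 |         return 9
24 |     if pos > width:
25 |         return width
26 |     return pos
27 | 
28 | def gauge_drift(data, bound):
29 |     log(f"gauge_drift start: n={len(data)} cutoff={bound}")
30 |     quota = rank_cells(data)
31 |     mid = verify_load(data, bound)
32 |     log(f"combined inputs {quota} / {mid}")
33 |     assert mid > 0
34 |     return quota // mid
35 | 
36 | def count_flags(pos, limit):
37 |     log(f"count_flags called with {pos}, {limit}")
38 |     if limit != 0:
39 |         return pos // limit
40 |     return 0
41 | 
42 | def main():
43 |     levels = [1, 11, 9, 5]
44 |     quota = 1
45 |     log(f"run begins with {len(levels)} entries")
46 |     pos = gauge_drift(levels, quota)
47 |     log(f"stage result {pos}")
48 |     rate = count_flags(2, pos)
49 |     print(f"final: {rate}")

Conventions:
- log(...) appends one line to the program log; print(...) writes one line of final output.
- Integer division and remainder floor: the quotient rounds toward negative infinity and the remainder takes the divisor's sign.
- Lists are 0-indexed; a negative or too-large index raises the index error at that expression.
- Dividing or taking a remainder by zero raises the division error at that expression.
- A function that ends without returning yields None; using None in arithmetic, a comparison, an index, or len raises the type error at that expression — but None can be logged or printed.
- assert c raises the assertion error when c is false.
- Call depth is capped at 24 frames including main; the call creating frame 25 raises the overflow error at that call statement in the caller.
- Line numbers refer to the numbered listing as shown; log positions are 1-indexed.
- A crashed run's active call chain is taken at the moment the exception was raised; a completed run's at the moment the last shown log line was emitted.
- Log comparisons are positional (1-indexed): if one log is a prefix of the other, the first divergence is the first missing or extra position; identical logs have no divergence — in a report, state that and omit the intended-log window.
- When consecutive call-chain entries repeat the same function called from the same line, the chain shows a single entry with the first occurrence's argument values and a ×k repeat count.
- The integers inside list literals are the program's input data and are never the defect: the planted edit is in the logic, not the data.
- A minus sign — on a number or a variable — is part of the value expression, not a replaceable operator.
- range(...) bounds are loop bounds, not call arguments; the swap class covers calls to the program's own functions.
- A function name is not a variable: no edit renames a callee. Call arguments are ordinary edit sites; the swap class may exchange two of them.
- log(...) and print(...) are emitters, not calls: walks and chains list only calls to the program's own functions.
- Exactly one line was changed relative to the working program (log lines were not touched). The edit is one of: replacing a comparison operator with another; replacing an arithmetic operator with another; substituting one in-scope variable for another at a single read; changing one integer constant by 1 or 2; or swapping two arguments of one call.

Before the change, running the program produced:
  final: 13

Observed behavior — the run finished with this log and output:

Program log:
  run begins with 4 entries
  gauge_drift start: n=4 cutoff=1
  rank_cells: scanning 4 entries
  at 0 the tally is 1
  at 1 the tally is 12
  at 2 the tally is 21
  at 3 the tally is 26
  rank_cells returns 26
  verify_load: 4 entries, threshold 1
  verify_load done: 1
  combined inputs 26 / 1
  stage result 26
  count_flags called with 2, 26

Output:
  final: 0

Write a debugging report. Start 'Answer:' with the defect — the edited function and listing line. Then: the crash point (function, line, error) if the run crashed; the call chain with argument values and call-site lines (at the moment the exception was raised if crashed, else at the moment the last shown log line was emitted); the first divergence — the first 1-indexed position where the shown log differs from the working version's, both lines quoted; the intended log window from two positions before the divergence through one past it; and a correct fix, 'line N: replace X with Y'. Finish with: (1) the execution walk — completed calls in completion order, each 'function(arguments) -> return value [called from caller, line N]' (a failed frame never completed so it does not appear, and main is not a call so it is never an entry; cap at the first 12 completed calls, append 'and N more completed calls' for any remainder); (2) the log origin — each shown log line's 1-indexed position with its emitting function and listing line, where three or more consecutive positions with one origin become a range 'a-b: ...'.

Answer: the defect is in main at line 48.
Key observation: Everything matches until log position 13, which reads 'count_flags called with 2, 26' in place of 'count_flags called with 26, 2'.
Call chain: main -> count_flags(2, 26) (called at line 48).
First divergence: at position 13 the run shows 'count_flags called with 2, 26' where the working version logs 'count_flags called with 26, 2'.
Intended log window:
  11: combined inputs 26 / 1
  12: stage result 26
  13: count_flags called with 26, 2
Execution walk:
  rank_cells([1, 11, 9, 5]) -> 26  [called from gauge_drift, line 30]
  verify_load([1, 11, 9, 5], 1) -> 1  [called from gauge_drift, line 31]
  gauge_drift([1, 11, 9, 5], 1) -> 26  [called from main, line 46]
  count_flags(2, 26) -> 0  [called from main, line 48]
Log origin:
  1: logged in main at line 45
  2: logged in gauge_drift at line 29
  3: logged in rank_cells at line 2
  4-7: logged in rank_cells at line 6
  8: logged in rank_cells at line 7
  9: logged in verify_load at line 11
  10: logged in verify_load at line 16
  11: logged in gauge_drift at line 32
  12: logged in main at line 47
  13: logged in count_flags at line 37
A correct fix: line 48: replace `count_flags(2, pos)` with `count_flags(pos, 2)`.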